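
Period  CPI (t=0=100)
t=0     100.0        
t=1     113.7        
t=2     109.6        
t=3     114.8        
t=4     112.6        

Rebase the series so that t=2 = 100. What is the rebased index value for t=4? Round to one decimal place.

102.7

Rebased(t=4) = 112.6 / 109.6 × 100 = 102.7372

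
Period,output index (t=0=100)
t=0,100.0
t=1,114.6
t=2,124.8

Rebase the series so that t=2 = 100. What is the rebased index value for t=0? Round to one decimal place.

Rebased(t=0) = 100.0 / 124.8 × 100 = 80.1282

80.1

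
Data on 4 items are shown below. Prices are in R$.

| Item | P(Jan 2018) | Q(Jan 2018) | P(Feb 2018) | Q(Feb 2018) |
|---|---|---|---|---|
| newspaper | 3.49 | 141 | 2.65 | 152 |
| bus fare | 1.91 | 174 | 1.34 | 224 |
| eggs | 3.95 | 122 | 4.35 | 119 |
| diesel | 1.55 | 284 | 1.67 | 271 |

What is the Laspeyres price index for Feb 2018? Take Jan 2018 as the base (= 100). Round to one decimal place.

Laspeyres price index uses base-period quantities as weights.
ΣP(Feb 2018)·Q(Jan 2018) = 2.65×141 + 1.34×174 + 4.35×122 + 1.67×284 = 373.65 + 233.16 + 530.7 + 474.28 = 1611.79
ΣP(Jan 2018)·Q(Jan 2018) = 3.49×141 + 1.91×174 + 3.95×122 + 1.55×284 = 492.09 + 332.34 + 481.9 + 440.2 = 1746.53
Index = 1611.79 / 1746.53 × 100 = 92.2853

92.3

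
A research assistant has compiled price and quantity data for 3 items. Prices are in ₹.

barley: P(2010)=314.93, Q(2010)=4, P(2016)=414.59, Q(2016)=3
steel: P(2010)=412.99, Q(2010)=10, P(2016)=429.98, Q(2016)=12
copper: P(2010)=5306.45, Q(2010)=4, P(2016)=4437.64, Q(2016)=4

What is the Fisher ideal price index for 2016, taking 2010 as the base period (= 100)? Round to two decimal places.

Laspeyres component (base-period weights):
ΣP(2016)Q(2010) = 414.59×4 + 429.98×10 + 4437.64×4 = 1658.36 + 4299.8 + 17750.56 = 23708.72
ΣP(2010)Q(2010) = 314.93×4 + 412.99×10 + 5306.45×4 = 1259.72 + 4129.9 + 21225.8 = 26615.42
L = 23708.72 / 26615.42 × 100 = 89.0789
Paasche component (current-period weights):
ΣP(2016)Q(2016) = 414.59×3 + 429.98×12 + 4437.64×4 = 1243.77 + 5159.76 + 17750.56 = 24154.09
ΣP(2010)Q(2016) = 314.93×3 + 412.99×12 + 5306.45×4 = 944.79 + 4955.88 + 21225.8 = 27126.47
P = 24154.09 / 27126.47 × 100 = 89.0425
Fisher = √(L × P) = √(89.0789 × 89.0425) = 89.0607

89.06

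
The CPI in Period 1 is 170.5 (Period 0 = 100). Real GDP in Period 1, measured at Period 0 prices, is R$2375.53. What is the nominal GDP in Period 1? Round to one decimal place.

Nominal = Real × (Index/100) = 2375.53 × (170.5/100)
        = 2375.53 × 1.705 = 4050.2787

4050.3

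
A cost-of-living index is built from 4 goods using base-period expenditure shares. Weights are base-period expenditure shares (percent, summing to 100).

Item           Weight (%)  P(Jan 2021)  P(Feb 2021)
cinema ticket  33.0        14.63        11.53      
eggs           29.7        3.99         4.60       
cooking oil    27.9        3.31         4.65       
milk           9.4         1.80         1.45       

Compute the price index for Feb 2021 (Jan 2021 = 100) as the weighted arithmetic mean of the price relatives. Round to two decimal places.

cinema ticket: 33.0 × (11.53/14.63) = 33.0 × 0.788107 = 26.0075
eggs: 29.7 × (4.60/3.99) = 29.7 × 1.152882 = 34.2406
cooking oil: 27.9 × (4.65/3.31) = 27.9 × 1.404834 = 39.1949
milk: 9.4 × (1.45/1.80) = 9.4 × 0.805556 = 7.5722
Index = Σ wᵢ·(p₁ᵢ/p₀ᵢ) = 26.0075 + 34.2406 + 39.1949 + 7.5722 = 107.0152

107.02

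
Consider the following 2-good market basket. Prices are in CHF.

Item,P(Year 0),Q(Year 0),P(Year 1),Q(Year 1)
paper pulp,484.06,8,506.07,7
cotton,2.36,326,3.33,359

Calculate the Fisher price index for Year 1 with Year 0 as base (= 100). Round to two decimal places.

111.23

Laspeyres component (base-period weights):
ΣP(Year 1)Q(Year 0) = 506.07×8 + 3.33×326 = 4048.56 + 1085.58 = 5134.14
ΣP(Year 0)Q(Year 0) = 484.06×8 + 2.36×326 = 3872.48 + 769.36 = 4641.84
L = 5134.14 / 4641.84 × 100 = 110.6057
Paasche component (current-period weights):
ΣP(Year 1)Q(Year 1) = 506.07×7 + 3.33×359 = 3542.49 + 1195.47 = 4737.96
ΣP(Year 0)Q(Year 1) = 484.06×7 + 2.36×359 = 3388.42 + 847.24 = 4235.66
P = 4737.96 / 4235.66 × 100 = 111.8588
Fisher = √(L × P) = √(110.6057 × 111.8588) = 111.2305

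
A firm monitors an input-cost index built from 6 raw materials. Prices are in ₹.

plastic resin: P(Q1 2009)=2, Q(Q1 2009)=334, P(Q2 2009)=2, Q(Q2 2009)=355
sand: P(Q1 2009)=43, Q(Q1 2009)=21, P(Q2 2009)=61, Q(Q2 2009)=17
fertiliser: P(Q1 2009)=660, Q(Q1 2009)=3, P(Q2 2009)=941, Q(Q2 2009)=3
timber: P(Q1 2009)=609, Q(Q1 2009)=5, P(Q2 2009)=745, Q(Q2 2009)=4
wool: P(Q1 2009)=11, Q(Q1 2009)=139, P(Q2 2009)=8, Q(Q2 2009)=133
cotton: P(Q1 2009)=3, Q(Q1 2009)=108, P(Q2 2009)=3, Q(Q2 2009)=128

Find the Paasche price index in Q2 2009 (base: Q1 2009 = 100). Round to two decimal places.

116.80

Paasche price index uses current-period quantities as weights.
ΣP(Q2 2009)·Q(Q2 2009) = 2×355 + 61×17 + 941×3 + 745×4 + 8×133 + 3×128 = 710 + 1037 + 2823 + 2980 + 1064 + 384 = 8998
ΣP(Q1 2009)·Q(Q2 2009) = 2×355 + 43×17 + 660×3 + 609×4 + 11×133 + 3×128 = 710 + 731 + 1980 + 2436 + 1463 + 384 = 7704
Index = 8998 / 7704 × 100 = 116.7965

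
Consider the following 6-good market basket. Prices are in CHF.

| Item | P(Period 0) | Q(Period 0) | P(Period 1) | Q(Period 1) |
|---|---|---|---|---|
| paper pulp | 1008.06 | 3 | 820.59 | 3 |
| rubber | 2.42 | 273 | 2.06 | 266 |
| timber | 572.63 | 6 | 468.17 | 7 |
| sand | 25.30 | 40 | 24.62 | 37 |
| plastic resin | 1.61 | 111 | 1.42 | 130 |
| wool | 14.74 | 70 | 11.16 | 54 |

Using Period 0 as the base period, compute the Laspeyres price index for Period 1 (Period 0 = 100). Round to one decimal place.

Laspeyres price index uses base-period quantities as weights.
ΣP(Period 1)·Q(Period 0) = 820.59×3 + 2.06×273 + 468.17×6 + 24.62×40 + 1.42×111 + 11.16×70 = 2461.77 + 562.38 + 2809.02 + 984.8 + 157.62 + 781.2 = 7756.79
ΣP(Period 0)·Q(Period 0) = 1008.06×3 + 2.42×273 + 572.63×6 + 25.30×40 + 1.61×111 + 14.74×70 = 3024.18 + 660.66 + 3435.78 + 1012 + 178.71 + 1031.8 = 9343.13
Index = 7756.79 / 9343.13 × 100 = 83.0213

83.0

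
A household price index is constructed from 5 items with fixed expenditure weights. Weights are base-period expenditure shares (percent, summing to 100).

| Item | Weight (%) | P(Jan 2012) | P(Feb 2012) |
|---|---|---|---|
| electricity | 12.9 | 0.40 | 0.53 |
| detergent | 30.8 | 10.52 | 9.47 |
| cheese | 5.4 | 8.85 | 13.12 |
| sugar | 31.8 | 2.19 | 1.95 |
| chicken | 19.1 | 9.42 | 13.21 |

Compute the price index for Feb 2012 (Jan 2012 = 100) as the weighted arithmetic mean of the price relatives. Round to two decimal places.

107.92

electricity: 12.9 × (0.53/0.40) = 12.9 × 1.325000 = 17.0925
detergent: 30.8 × (9.47/10.52) = 30.8 × 0.900190 = 27.7259
cheese: 5.4 × (13.12/8.85) = 5.4 × 1.482486 = 8.0054
sugar: 31.8 × (1.95/2.19) = 31.8 × 0.890411 = 28.3151
chicken: 19.1 × (13.21/9.42) = 19.1 × 1.402335 = 26.7846
Index = Σ wᵢ·(p₁ᵢ/p₀ᵢ) = 17.0925 + 27.7259 + 8.0054 + 28.3151 + 26.7846 = 107.9235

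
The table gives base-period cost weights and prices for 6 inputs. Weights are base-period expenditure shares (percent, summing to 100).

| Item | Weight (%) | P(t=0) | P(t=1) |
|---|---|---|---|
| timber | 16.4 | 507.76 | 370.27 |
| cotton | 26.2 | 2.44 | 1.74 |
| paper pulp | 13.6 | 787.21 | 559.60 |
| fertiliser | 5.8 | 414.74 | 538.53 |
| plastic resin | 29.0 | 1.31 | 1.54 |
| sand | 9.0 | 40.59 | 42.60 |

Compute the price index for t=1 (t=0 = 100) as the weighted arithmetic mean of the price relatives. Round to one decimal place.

91.4

timber: 16.4 × (370.27/507.76) = 16.4 × 0.729222 = 11.9592
cotton: 26.2 × (1.74/2.44) = 26.2 × 0.713115 = 18.6836
paper pulp: 13.6 × (559.60/787.21) = 13.6 × 0.710865 = 9.6678
fertiliser: 5.8 × (538.53/414.74) = 5.8 × 1.298476 = 7.5312
plastic resin: 29.0 × (1.54/1.31) = 29.0 × 1.175573 = 34.0916
sand: 9.0 × (42.60/40.59) = 9.0 × 1.049520 = 9.4457
Index = Σ wᵢ·(p₁ᵢ/p₀ᵢ) = 11.9592 + 18.6836 + 9.6678 + 7.5312 + 34.0916 + 9.4457 = 91.3791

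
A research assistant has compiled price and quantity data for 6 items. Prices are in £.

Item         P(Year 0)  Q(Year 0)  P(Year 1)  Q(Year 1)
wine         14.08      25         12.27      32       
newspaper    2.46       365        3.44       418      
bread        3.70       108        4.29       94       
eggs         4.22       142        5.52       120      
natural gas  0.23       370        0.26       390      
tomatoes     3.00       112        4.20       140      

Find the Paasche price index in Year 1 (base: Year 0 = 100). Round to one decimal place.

Paasche price index uses current-period quantities as weights.
ΣP(Year 1)·Q(Year 1) = 12.27×32 + 3.44×418 + 4.29×94 + 5.52×120 + 0.26×390 + 4.20×140 = 392.64 + 1437.92 + 403.26 + 662.4 + 101.4 + 588 = 3585.62
ΣP(Year 0)·Q(Year 1) = 14.08×32 + 2.46×418 + 3.70×94 + 4.22×120 + 0.23×390 + 3.00×140 = 450.56 + 1028.28 + 347.8 + 506.4 + 89.7 + 420 = 2842.74
Index = 3585.62 / 2842.74 × 100 = 126.1325

126.1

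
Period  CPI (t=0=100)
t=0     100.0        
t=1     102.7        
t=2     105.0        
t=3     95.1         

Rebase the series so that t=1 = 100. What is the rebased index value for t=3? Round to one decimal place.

92.6

Rebased(t=3) = 95.1 / 102.7 × 100 = 92.5998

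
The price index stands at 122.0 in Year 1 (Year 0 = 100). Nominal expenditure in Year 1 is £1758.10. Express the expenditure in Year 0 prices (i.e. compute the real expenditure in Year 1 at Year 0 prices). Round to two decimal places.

1441.07

Real = Nominal ÷ (Index/100) = 1758.10 ÷ (122.0/100)
     = 1758.10 ÷ 1.220 = 1441.0656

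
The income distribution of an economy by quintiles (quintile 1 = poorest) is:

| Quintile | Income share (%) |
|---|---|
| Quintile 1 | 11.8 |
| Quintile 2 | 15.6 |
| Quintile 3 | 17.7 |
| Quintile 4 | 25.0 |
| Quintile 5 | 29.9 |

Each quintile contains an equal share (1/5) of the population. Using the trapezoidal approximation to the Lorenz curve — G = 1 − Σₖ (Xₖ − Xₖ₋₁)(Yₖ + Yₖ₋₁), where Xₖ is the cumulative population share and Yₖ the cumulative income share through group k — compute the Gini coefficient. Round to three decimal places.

Cumulative income shares Yₖ: 0.1180, 0.2740, 0.4510, 0.7010, 1.0000
Σ (Xₖ−Xₖ₋₁)(Yₖ+Yₖ₋₁) = (1/5)(0.1180+0.0000) + (1/5)(0.2740+0.1180) + (1/5)(0.4510+0.2740) + (1/5)(0.7010+0.4510) + (1/5)(1.0000+0.7010)
  = 0.0236 + 0.0784 + 0.1450 + 0.2304 + 0.3402 = 0.8176
G = 1 − 0.8176 = 0.1824

0.182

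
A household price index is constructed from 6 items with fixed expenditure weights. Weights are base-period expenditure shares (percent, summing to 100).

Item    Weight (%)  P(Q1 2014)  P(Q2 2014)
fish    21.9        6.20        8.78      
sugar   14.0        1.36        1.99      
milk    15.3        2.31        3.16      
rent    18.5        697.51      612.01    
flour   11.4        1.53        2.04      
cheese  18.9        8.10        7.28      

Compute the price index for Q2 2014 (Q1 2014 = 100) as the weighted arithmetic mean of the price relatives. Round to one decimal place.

fish: 21.9 × (8.78/6.20) = 21.9 × 1.416129 = 31.0132
sugar: 14.0 × (1.99/1.36) = 14.0 × 1.463235 = 20.4853
milk: 15.3 × (3.16/2.31) = 15.3 × 1.367965 = 20.9299
rent: 18.5 × (612.01/697.51) = 18.5 × 0.877421 = 16.2323
flour: 11.4 × (2.04/1.53) = 11.4 × 1.333333 = 15.2000
cheese: 18.9 × (7.28/8.10) = 18.9 × 0.898765 = 16.9867
Index = Σ wᵢ·(p₁ᵢ/p₀ᵢ) = 31.0132 + 20.4853 + 20.9299 + 16.2323 + 15.2000 + 16.9867 = 120.8473

120.8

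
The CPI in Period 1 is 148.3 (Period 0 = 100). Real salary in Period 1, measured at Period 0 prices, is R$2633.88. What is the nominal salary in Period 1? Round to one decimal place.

3906.0

Nominal = Real × (Index/100) = 2633.88 × (148.3/100)
        = 2633.88 × 1.483 = 3906.0440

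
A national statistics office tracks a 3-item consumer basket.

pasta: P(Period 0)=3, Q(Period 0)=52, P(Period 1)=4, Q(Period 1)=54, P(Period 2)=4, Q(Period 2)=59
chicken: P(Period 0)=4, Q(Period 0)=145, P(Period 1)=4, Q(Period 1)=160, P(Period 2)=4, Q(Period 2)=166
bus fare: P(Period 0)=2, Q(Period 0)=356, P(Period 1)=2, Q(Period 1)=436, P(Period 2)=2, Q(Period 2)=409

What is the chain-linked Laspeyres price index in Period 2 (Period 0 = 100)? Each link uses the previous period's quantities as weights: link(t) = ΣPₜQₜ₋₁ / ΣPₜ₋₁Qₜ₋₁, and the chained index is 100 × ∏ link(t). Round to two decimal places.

Link Period 0→Period 1:
ΣP(Period 1)Q(Period 0) = 4×52 + 4×145 + 2×356 = 208 + 580 + 712 = 1500
ΣP(Period 0)Q(Period 0) = 3×52 + 4×145 + 2×356 = 156 + 580 + 712 = 1448
link = 1500/1448 = 1.035912
Link Period 1→Period 2:
ΣP(Period 2)Q(Period 1) = 4×54 + 4×160 + 2×436 = 216 + 640 + 872 = 1728
ΣP(Period 1)Q(Period 1) = 4×54 + 4×160 + 2×436 = 216 + 640 + 872 = 1728
link = 1728/1728 = 1.000000
Chained index = 100 × 1.035912 × 1.000000 = 103.5912

103.59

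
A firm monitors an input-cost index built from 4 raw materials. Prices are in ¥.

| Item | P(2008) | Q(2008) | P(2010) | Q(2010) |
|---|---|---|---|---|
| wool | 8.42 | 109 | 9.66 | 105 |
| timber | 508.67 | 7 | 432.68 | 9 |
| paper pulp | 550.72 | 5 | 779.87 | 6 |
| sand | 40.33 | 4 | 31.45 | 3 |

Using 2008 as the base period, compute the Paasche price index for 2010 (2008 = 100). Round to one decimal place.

108.9

Paasche price index uses current-period quantities as weights.
ΣP(2010)·Q(2010) = 9.66×105 + 432.68×9 + 779.87×6 + 31.45×3 = 1014.3 + 3894.12 + 4679.22 + 94.35 = 9681.99
ΣP(2008)·Q(2010) = 8.42×105 + 508.67×9 + 550.72×6 + 40.33×3 = 884.1 + 4578.03 + 3304.32 + 120.99 = 8887.44
Index = 9681.99 / 8887.44 × 100 = 108.9401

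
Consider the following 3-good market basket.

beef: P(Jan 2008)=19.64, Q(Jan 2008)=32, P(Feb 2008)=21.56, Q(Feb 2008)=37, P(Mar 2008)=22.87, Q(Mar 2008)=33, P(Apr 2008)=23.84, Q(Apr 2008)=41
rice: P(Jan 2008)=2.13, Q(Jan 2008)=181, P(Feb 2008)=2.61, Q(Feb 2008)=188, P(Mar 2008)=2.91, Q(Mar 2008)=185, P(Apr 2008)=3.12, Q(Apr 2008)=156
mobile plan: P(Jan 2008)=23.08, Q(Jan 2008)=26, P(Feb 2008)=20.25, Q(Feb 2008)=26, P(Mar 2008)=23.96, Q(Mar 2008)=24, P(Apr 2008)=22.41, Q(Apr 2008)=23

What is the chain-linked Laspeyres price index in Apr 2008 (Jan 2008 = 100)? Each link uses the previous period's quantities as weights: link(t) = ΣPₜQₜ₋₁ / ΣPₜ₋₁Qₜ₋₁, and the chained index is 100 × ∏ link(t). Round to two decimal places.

118.33

Link Jan 2008→Feb 2008:
ΣP(Feb 2008)Q(Jan 2008) = 21.56×32 + 2.61×181 + 20.25×26 = 689.92 + 472.41 + 526.5 = 1688.83
ΣP(Jan 2008)Q(Jan 2008) = 19.64×32 + 2.13×181 + 23.08×26 = 628.48 + 385.53 + 600.08 = 1614.09
link = 1688.83/1614.09 = 1.046305
Link Feb 2008→Mar 2008:
ΣP(Mar 2008)Q(Feb 2008) = 22.87×37 + 2.91×188 + 23.96×26 = 846.19 + 547.08 + 622.96 = 2016.23
ΣP(Feb 2008)Q(Feb 2008) = 21.56×37 + 2.61×188 + 20.25×26 = 797.72 + 490.68 + 526.5 = 1814.9
link = 2016.23/1814.9 = 1.110932
Link Mar 2008→Apr 2008:
ΣP(Apr 2008)Q(Mar 2008) = 23.84×33 + 3.12×185 + 22.41×24 = 786.72 + 577.2 + 537.84 = 1901.76
ΣP(Mar 2008)Q(Mar 2008) = 22.87×33 + 2.91×185 + 23.96×24 = 754.71 + 538.35 + 575.04 = 1868.1
link = 1901.76/1868.1 = 1.018018
Chained index = 100 × 1.046305 × 1.110932 × 1.018018 = 118.3317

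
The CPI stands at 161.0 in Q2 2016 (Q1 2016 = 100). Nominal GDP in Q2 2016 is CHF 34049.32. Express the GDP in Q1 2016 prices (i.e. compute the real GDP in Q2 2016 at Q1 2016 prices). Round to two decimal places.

Real = Nominal ÷ (Index/100) = 34049.32 ÷ (161.0/100)
     = 34049.32 ÷ 1.610 = 21148.6460

21148.65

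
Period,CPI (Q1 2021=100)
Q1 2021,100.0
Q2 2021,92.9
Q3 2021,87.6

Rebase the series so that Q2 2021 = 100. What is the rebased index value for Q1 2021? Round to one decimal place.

Rebased(Q1 2021) = 100.0 / 92.9 × 100 = 107.6426

107.6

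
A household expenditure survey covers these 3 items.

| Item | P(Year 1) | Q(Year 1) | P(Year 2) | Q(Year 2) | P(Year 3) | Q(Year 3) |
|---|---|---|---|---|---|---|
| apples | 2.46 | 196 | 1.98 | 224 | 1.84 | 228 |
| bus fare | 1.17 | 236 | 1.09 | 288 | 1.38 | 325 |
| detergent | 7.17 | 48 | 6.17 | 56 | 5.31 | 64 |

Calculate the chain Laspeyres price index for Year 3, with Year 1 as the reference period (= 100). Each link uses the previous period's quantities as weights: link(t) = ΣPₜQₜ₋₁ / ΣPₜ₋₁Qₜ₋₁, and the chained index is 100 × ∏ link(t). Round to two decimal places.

85.71

Link Year 1→Year 2:
ΣP(Year 2)Q(Year 1) = 1.98×196 + 1.09×236 + 6.17×48 = 388.08 + 257.24 + 296.16 = 941.48
ΣP(Year 1)Q(Year 1) = 2.46×196 + 1.17×236 + 7.17×48 = 482.16 + 276.12 + 344.16 = 1102.44
link = 941.48/1102.44 = 0.853997
Link Year 2→Year 3:
ΣP(Year 3)Q(Year 2) = 1.84×224 + 1.38×288 + 5.31×56 = 412.16 + 397.44 + 297.36 = 1106.96
ΣP(Year 2)Q(Year 2) = 1.98×224 + 1.09×288 + 6.17×56 = 443.52 + 313.92 + 345.52 = 1102.96
link = 1106.96/1102.96 = 1.003627
Chained index = 100 × 0.853997 × 1.003627 = 85.7094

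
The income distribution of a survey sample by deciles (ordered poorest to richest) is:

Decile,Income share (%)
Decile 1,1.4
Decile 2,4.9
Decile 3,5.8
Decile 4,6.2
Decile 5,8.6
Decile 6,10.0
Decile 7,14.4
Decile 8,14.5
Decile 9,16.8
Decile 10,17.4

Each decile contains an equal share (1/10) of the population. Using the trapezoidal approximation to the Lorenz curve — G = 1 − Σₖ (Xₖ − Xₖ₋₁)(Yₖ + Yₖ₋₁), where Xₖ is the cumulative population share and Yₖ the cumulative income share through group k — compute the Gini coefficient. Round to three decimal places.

Cumulative income shares Yₖ: 0.0140, 0.0630, 0.1210, 0.1830, 0.2690, 0.3690, 0.5130, 0.6580, 0.8260, 1.0000
Σ (Xₖ−Xₖ₋₁)(Yₖ+Yₖ₋₁) = (1/10)(0.0140+0.0000) + (1/10)(0.0630+0.0140) + (1/10)(0.1210+0.0630) + (1/10)(0.1830+0.1210) + (1/10)(0.2690+0.1830) + (1/10)(0.3690+0.2690) + (1/10)(0.5130+0.3690) + (1/10)(0.6580+0.5130) + (1/10)(0.8260+0.6580) + (1/10)(1.0000+0.8260)
  = 0.0014 + 0.0077 + 0.0184 + 0.0304 + 0.0452 + 0.0638 + 0.0882 + 0.1171 + 0.1484 + 0.1826 = 0.7032
G = 1 − 0.7032 = 0.2968

0.297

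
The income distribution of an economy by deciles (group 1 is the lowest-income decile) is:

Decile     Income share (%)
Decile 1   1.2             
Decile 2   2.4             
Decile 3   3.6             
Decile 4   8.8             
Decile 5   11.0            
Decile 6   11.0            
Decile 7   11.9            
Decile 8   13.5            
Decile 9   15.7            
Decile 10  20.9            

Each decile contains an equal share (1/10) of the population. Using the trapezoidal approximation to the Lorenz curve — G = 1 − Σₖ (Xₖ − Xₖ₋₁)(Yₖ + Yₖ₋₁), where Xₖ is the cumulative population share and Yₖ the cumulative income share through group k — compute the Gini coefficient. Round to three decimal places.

Cumulative income shares Yₖ: 0.0120, 0.0360, 0.0720, 0.1600, 0.2700, 0.3800, 0.4990, 0.6340, 0.7910, 1.0000
Σ (Xₖ−Xₖ₋₁)(Yₖ+Yₖ₋₁) = (1/10)(0.0120+0.0000) + (1/10)(0.0360+0.0120) + (1/10)(0.0720+0.0360) + (1/10)(0.1600+0.0720) + (1/10)(0.2700+0.1600) + (1/10)(0.3800+0.2700) + (1/10)(0.4990+0.3800) + (1/10)(0.6340+0.4990) + (1/10)(0.7910+0.6340) + (1/10)(1.0000+0.7910)
  = 0.0012 + 0.0048 + 0.0108 + 0.0232 + 0.0430 + 0.0650 + 0.0879 + 0.1133 + 0.1425 + 0.1791 = 0.6708
G = 1 − 0.6708 = 0.3292

0.329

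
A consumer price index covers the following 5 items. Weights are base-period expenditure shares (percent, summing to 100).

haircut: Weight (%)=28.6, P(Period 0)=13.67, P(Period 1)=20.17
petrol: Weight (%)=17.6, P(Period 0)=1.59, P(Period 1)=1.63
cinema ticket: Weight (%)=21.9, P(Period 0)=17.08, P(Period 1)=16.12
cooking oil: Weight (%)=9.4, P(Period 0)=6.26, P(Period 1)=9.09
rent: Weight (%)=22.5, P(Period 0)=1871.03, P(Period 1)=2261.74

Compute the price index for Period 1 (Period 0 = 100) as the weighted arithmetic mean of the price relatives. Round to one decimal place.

121.8

haircut: 28.6 × (20.17/13.67) = 28.6 × 1.475494 = 42.1991
petrol: 17.6 × (1.63/1.59) = 17.6 × 1.025157 = 18.0428
cinema ticket: 21.9 × (16.12/17.08) = 21.9 × 0.943794 = 20.6691
cooking oil: 9.4 × (9.09/6.26) = 9.4 × 1.452077 = 13.6495
rent: 22.5 × (2261.74/1871.03) = 22.5 × 1.208821 = 27.1985
Index = Σ wᵢ·(p₁ᵢ/p₀ᵢ) = 42.1991 + 18.0428 + 20.6691 + 13.6495 + 27.1985 = 121.7590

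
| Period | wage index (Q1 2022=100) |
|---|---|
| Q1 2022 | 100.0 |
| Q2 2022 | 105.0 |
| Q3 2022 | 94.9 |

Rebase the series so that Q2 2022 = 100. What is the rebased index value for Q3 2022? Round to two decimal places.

90.38

Rebased(Q3 2022) = 94.9 / 105.0 × 100 = 90.3810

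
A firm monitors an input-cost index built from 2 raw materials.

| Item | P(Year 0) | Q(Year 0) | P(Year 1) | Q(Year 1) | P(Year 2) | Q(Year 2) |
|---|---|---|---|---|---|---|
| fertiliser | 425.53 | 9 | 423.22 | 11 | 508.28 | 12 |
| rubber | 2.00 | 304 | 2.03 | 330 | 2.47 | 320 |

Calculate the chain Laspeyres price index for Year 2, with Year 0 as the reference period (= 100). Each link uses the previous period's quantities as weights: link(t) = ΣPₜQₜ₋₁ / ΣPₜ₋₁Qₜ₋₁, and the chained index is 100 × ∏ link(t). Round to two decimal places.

119.98

Link Year 0→Year 1:
ΣP(Year 1)Q(Year 0) = 423.22×9 + 2.03×304 = 3808.98 + 617.12 = 4426.1
ΣP(Year 0)Q(Year 0) = 425.53×9 + 2.00×304 = 3829.77 + 608 = 4437.77
link = 4426.1/4437.77 = 0.997370
Link Year 1→Year 2:
ΣP(Year 2)Q(Year 1) = 508.28×11 + 2.47×330 = 5591.08 + 815.1 = 6406.18
ΣP(Year 1)Q(Year 1) = 423.22×11 + 2.03×330 = 4655.42 + 669.9 = 5325.32
link = 6406.18/5325.32 = 1.202966
Chained index = 100 × 0.997370 × 1.202966 = 119.9803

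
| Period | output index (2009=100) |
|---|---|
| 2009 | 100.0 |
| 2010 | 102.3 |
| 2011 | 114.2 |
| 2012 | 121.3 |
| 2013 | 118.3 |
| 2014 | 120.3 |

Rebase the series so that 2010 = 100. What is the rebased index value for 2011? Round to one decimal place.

111.6

Rebased(2011) = 114.2 / 102.3 × 100 = 111.6325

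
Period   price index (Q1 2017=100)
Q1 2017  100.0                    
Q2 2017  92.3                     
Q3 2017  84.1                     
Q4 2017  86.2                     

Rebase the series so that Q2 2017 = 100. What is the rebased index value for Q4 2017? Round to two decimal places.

93.39

Rebased(Q4 2017) = 86.2 / 92.3 × 100 = 93.3911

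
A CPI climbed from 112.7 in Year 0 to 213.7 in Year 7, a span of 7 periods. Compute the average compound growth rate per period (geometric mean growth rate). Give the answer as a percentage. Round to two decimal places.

Growth factor = (213.7/112.7)^(1/7) = (1.896185)^(1/7) = 1.095714
Growth rate = 1.095714 − 1 = 0.095714 = 9.5714%

9.57%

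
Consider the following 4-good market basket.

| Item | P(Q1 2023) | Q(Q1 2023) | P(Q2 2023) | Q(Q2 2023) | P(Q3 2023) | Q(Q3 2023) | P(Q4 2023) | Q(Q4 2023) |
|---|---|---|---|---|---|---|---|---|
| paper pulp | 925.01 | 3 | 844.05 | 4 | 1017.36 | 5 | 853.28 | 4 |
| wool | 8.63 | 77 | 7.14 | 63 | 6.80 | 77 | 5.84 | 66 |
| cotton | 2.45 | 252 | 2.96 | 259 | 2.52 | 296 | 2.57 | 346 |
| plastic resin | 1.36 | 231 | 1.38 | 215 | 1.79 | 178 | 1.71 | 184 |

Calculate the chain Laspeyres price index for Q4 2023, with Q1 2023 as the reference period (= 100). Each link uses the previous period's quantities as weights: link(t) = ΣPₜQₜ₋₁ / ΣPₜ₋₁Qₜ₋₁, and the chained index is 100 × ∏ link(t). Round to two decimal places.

93.02

Link Q1 2023→Q2 2023:
ΣP(Q2 2023)Q(Q1 2023) = 844.05×3 + 7.14×77 + 2.96×252 + 1.38×231 = 2532.15 + 549.78 + 745.92 + 318.78 = 4146.63
ΣP(Q1 2023)Q(Q1 2023) = 925.01×3 + 8.63×77 + 2.45×252 + 1.36×231 = 2775.03 + 664.51 + 617.4 + 314.16 = 4371.1
link = 4146.63/4371.1 = 0.948647
Link Q2 2023→Q3 2023:
ΣP(Q3 2023)Q(Q2 2023) = 1017.36×4 + 6.80×63 + 2.52×259 + 1.79×215 = 4069.44 + 428.4 + 652.68 + 384.85 = 5535.37
ΣP(Q2 2023)Q(Q2 2023) = 844.05×4 + 7.14×63 + 2.96×259 + 1.38×215 = 3376.2 + 449.82 + 766.64 + 296.7 = 4889.36
link = 5535.37/4889.36 = 1.132126
Link Q3 2023→Q4 2023:
ΣP(Q4 2023)Q(Q3 2023) = 853.28×5 + 5.84×77 + 2.57×296 + 1.71×178 = 4266.4 + 449.68 + 760.72 + 304.38 = 5781.18
ΣP(Q3 2023)Q(Q3 2023) = 1017.36×5 + 6.80×77 + 2.52×296 + 1.79×178 = 5086.8 + 523.6 + 745.92 + 318.62 = 6674.94
link = 5781.18/6674.94 = 0.866102
Chained index = 100 × 0.948647 × 1.132126 × 0.866102 = 93.0183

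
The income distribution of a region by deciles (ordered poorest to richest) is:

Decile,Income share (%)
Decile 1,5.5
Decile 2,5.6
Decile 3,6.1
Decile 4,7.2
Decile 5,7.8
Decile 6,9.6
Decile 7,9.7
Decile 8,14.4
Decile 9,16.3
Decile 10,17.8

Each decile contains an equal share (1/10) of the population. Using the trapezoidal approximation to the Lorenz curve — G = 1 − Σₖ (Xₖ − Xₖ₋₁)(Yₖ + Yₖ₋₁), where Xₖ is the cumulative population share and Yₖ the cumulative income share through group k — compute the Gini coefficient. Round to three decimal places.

0.236

Cumulative income shares Yₖ: 0.0550, 0.1110, 0.1720, 0.2440, 0.3220, 0.4180, 0.5150, 0.6590, 0.8220, 1.0000
Σ (Xₖ−Xₖ₋₁)(Yₖ+Yₖ₋₁) = (1/10)(0.0550+0.0000) + (1/10)(0.1110+0.0550) + (1/10)(0.1720+0.1110) + (1/10)(0.2440+0.1720) + (1/10)(0.3220+0.2440) + (1/10)(0.4180+0.3220) + (1/10)(0.5150+0.4180) + (1/10)(0.6590+0.5150) + (1/10)(0.8220+0.6590) + (1/10)(1.0000+0.8220)
  = 0.0055 + 0.0166 + 0.0283 + 0.0416 + 0.0566 + 0.0740 + 0.0933 + 0.1174 + 0.1481 + 0.1822 = 0.7636
G = 1 − 0.7636 = 0.2364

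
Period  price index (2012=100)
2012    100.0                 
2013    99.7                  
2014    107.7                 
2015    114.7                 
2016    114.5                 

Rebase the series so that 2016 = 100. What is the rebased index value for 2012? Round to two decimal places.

Rebased(2012) = 100.0 / 114.5 × 100 = 87.3362

87.34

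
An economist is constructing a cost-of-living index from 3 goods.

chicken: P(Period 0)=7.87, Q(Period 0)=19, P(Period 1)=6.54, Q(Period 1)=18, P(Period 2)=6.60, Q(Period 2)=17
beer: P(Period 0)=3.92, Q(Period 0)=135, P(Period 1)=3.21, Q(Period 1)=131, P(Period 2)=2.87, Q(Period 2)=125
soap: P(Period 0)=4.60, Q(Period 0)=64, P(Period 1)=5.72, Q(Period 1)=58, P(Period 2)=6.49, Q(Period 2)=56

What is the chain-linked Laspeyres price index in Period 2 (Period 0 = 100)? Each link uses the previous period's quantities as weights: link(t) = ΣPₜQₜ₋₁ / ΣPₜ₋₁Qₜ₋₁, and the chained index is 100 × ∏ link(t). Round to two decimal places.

95.05

Link Period 0→Period 1:
ΣP(Period 1)Q(Period 0) = 6.54×19 + 3.21×135 + 5.72×64 = 124.26 + 433.35 + 366.08 = 923.69
ΣP(Period 0)Q(Period 0) = 7.87×19 + 3.92×135 + 4.60×64 = 149.53 + 529.2 + 294.4 = 973.13
link = 923.69/973.13 = 0.949195
Link Period 1→Period 2:
ΣP(Period 2)Q(Period 1) = 6.60×18 + 2.87×131 + 6.49×58 = 118.8 + 375.97 + 376.42 = 871.19
ΣP(Period 1)Q(Period 1) = 6.54×18 + 3.21×131 + 5.72×58 = 117.72 + 420.51 + 331.76 = 869.99
link = 871.19/869.99 = 1.001379
Chained index = 100 × 0.949195 × 1.001379 = 95.0504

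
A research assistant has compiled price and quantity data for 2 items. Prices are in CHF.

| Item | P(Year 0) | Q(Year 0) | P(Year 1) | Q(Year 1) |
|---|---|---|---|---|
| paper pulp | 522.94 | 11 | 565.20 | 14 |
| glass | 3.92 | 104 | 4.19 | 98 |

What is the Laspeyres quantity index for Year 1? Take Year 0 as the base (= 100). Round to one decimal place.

125.1

Laspeyres quantity index uses base-period prices as weights.
ΣP(Year 0)·Q(Year 1) = 522.94×14 + 3.92×98 = 7321.16 + 384.16 = 7705.32
ΣP(Year 0)·Q(Year 0) = 522.94×11 + 3.92×104 = 5752.34 + 407.68 = 6160.02
Index = 7705.32 / 6160.02 × 100 = 125.0860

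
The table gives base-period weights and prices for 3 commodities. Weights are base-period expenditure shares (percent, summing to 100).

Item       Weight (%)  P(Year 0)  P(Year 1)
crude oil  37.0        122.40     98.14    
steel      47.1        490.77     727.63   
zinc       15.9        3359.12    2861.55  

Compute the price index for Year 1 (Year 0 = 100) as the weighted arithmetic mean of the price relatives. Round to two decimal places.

crude oil: 37.0 × (98.14/122.40) = 37.0 × 0.801797 = 29.6665
steel: 47.1 × (727.63/490.77) = 47.1 × 1.482629 = 69.8318
zinc: 15.9 × (2861.55/3359.12) = 15.9 × 0.851875 = 13.5448
Index = Σ wᵢ·(p₁ᵢ/p₀ᵢ) = 29.6665 + 69.8318 + 13.5448 = 113.0432

113.04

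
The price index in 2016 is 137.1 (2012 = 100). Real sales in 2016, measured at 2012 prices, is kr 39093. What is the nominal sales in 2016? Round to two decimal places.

Nominal = Real × (Index/100) = 39093 × (137.1/100)
        = 39093 × 1.371 = 53596.5030

53596.50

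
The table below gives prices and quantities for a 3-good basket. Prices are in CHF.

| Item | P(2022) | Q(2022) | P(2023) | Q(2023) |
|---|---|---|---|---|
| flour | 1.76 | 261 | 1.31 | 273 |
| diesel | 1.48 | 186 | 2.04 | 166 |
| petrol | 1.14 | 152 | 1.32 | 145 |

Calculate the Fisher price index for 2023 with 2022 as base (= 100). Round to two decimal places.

Laspeyres component (base-period weights):
ΣP(2023)Q(2022) = 1.31×261 + 2.04×186 + 1.32×152 = 341.91 + 379.44 + 200.64 = 921.99
ΣP(2022)Q(2022) = 1.76×261 + 1.48×186 + 1.14×152 = 459.36 + 275.28 + 173.28 = 907.92
L = 921.99 / 907.92 × 100 = 101.5497
Paasche component (current-period weights):
ΣP(2023)Q(2023) = 1.31×273 + 2.04×166 + 1.32×145 = 357.63 + 338.64 + 191.4 = 887.67
ΣP(2022)Q(2023) = 1.76×273 + 1.48×166 + 1.14×145 = 480.48 + 245.68 + 165.3 = 891.46
P = 887.67 / 891.46 × 100 = 99.5749
Fisher = √(L × P) = √(101.5497 × 99.5749) = 100.5574

100.56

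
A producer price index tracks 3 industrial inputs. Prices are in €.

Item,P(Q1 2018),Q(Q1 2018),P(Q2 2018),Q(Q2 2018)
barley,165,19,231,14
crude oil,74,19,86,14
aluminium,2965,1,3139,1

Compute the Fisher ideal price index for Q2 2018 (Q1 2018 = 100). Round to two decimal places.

121.06

Laspeyres component (base-period weights):
ΣP(Q2 2018)Q(Q1 2018) = 231×19 + 86×19 + 3139×1 = 4389 + 1634 + 3139 = 9162
ΣP(Q1 2018)Q(Q1 2018) = 165×19 + 74×19 + 2965×1 = 3135 + 1406 + 2965 = 7506
L = 9162 / 7506 × 100 = 122.0624
Paasche component (current-period weights):
ΣP(Q2 2018)Q(Q2 2018) = 231×14 + 86×14 + 3139×1 = 3234 + 1204 + 3139 = 7577
ΣP(Q1 2018)Q(Q2 2018) = 165×14 + 74×14 + 2965×1 = 2310 + 1036 + 2965 = 6311
P = 7577 / 6311 × 100 = 120.0602
Fisher = √(L × P) = √(122.0624 × 120.0602) = 121.0571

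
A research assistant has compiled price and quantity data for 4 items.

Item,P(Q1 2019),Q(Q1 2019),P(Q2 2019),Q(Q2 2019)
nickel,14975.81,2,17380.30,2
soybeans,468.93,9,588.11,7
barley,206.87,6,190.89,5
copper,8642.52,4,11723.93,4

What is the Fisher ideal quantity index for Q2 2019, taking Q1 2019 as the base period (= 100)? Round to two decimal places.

98.41

Laspeyres component (base-period weights):
ΣP(Q1 2019)Q(Q2 2019) = 14975.81×2 + 468.93×7 + 206.87×5 + 8642.52×4 = 29951.62 + 3282.51 + 1034.35 + 34570.08 = 68838.56
ΣP(Q1 2019)Q(Q1 2019) = 14975.81×2 + 468.93×9 + 206.87×6 + 8642.52×4 = 29951.62 + 4220.37 + 1241.22 + 34570.08 = 69983.29
L = 68838.56 / 69983.29 × 100 = 98.3643
Paasche component (current-period weights):
ΣP(Q2 2019)Q(Q2 2019) = 17380.30×2 + 588.11×7 + 190.89×5 + 11723.93×4 = 34760.6 + 4116.77 + 954.45 + 46895.72 = 86727.54
ΣP(Q2 2019)Q(Q1 2019) = 17380.30×2 + 588.11×9 + 190.89×6 + 11723.93×4 = 34760.6 + 5292.99 + 1145.34 + 46895.72 = 88094.65
P = 86727.54 / 88094.65 × 100 = 98.4481
Fisher = √(L × P) = √(98.3643 × 98.4481) = 98.4062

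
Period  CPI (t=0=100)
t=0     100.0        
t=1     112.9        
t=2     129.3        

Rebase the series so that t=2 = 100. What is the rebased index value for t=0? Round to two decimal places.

Rebased(t=0) = 100.0 / 129.3 × 100 = 77.3395

77.34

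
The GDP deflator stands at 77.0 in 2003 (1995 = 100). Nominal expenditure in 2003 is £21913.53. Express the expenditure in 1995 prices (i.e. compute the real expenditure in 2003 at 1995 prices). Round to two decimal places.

Real = Nominal ÷ (Index/100) = 21913.53 ÷ (77.0/100)
     = 21913.53 ÷ 0.770 = 28459.1299

28459.13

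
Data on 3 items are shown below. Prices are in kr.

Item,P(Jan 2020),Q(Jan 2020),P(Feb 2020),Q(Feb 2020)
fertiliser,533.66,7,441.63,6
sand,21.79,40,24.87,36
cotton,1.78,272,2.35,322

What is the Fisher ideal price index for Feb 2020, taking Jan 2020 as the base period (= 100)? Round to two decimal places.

93.58

Laspeyres component (base-period weights):
ΣP(Feb 2020)Q(Jan 2020) = 441.63×7 + 24.87×40 + 2.35×272 = 3091.41 + 994.8 + 639.2 = 4725.41
ΣP(Jan 2020)Q(Jan 2020) = 533.66×7 + 21.79×40 + 1.78×272 = 3735.62 + 871.6 + 484.16 = 5091.38
L = 4725.41 / 5091.38 × 100 = 92.8120
Paasche component (current-period weights):
ΣP(Feb 2020)Q(Feb 2020) = 441.63×6 + 24.87×36 + 2.35×322 = 2649.78 + 895.32 + 756.7 = 4301.8
ΣP(Jan 2020)Q(Feb 2020) = 533.66×6 + 21.79×36 + 1.78×322 = 3201.96 + 784.44 + 573.16 = 4559.56
P = 4301.8 / 4559.56 × 100 = 94.3468
Fisher = √(L × P) = √(92.8120 × 94.3468) = 93.5762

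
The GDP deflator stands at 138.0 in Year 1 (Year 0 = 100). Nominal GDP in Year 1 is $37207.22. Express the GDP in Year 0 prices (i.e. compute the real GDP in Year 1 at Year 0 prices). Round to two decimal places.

Real = Nominal ÷ (Index/100) = 37207.22 ÷ (138.0/100)
     = 37207.22 ÷ 1.380 = 26961.7536

26961.75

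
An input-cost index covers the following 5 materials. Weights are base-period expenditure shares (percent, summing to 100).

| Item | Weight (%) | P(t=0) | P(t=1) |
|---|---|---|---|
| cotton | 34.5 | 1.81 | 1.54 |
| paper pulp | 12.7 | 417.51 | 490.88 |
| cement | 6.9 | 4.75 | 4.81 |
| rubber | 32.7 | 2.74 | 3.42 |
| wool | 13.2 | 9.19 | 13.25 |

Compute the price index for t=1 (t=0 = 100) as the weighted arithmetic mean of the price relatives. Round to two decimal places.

cotton: 34.5 × (1.54/1.81) = 34.5 × 0.850829 = 29.3536
paper pulp: 12.7 × (490.88/417.51) = 12.7 × 1.175732 = 14.9318
cement: 6.9 × (4.81/4.75) = 6.9 × 1.012632 = 6.9872
rubber: 32.7 × (3.42/2.74) = 32.7 × 1.248175 = 40.8153
wool: 13.2 × (13.25/9.19) = 13.2 × 1.441785 = 19.0316
Index = Σ wᵢ·(p₁ᵢ/p₀ᵢ) = 29.3536 + 14.9318 + 6.9872 + 40.8153 + 19.0316 = 111.1194

111.12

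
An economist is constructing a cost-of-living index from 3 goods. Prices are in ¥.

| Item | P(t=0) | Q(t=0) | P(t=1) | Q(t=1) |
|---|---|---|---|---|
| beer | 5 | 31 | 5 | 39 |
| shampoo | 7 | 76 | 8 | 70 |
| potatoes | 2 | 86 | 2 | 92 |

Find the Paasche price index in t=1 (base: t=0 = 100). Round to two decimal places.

108.06

Paasche price index uses current-period quantities as weights.
ΣP(t=1)·Q(t=1) = 5×39 + 8×70 + 2×92 = 195 + 560 + 184 = 939
ΣP(t=0)·Q(t=1) = 5×39 + 7×70 + 2×92 = 195 + 490 + 184 = 869
Index = 939 / 869 × 100 = 108.0552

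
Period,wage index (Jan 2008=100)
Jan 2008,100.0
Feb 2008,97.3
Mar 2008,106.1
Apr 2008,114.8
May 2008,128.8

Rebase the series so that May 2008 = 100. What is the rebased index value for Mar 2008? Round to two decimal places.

82.38

Rebased(Mar 2008) = 106.1 / 128.8 × 100 = 82.3758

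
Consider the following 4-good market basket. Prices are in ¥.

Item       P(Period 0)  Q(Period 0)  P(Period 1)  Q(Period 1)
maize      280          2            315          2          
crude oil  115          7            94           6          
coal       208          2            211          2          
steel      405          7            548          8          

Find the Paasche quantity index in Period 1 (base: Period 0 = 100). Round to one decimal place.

108.2

Paasche quantity index uses current-period prices as weights.
ΣP(Period 1)·Q(Period 1) = 315×2 + 94×6 + 211×2 + 548×8 = 630 + 564 + 422 + 4384 = 6000
ΣP(Period 1)·Q(Period 0) = 315×2 + 94×7 + 211×2 + 548×7 = 630 + 658 + 422 + 3836 = 5546
Index = 6000 / 5546 × 100 = 108.1861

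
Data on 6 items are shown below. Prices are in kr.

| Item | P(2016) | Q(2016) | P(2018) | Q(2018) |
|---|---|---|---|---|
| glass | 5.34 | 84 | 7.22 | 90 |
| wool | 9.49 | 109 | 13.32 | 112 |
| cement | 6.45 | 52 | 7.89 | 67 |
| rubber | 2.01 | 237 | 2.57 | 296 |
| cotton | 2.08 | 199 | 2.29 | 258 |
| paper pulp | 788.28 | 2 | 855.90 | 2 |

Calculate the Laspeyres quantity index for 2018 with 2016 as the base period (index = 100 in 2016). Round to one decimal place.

Laspeyres quantity index uses base-period prices as weights.
ΣP(2016)·Q(2018) = 5.34×90 + 9.49×112 + 6.45×67 + 2.01×296 + 2.08×258 + 788.28×2 = 480.6 + 1062.88 + 432.15 + 594.96 + 536.64 + 1576.56 = 4683.79
ΣP(2016)·Q(2016) = 5.34×84 + 9.49×109 + 6.45×52 + 2.01×237 + 2.08×199 + 788.28×2 = 448.56 + 1034.41 + 335.4 + 476.37 + 413.92 + 1576.56 = 4285.22
Index = 4683.79 / 4285.22 × 100 = 109.3010

109.3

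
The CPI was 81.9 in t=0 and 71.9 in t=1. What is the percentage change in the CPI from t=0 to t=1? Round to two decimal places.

-12.21%

Change = (71.9 − 81.9) / 81.9 × 100
       = -10.0 / 81.9 × 100 = -12.2100%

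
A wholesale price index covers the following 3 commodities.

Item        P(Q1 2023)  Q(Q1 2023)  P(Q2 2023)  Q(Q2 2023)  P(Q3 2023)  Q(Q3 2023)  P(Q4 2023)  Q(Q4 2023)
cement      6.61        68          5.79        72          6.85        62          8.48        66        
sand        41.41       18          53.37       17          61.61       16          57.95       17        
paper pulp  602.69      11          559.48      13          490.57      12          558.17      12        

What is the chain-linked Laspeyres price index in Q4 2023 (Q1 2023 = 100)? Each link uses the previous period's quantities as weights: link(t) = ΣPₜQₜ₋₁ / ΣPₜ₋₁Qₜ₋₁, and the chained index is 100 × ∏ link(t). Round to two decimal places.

98.72

Link Q1 2023→Q2 2023:
ΣP(Q2 2023)Q(Q1 2023) = 5.79×68 + 53.37×18 + 559.48×11 = 393.72 + 960.66 + 6154.28 = 7508.66
ΣP(Q1 2023)Q(Q1 2023) = 6.61×68 + 41.41×18 + 602.69×11 = 449.48 + 745.38 + 6629.59 = 7824.45
link = 7508.66/7824.45 = 0.959641
Link Q2 2023→Q3 2023:
ΣP(Q3 2023)Q(Q2 2023) = 6.85×72 + 61.61×17 + 490.57×13 = 493.2 + 1047.37 + 6377.41 = 7917.98
ΣP(Q2 2023)Q(Q2 2023) = 5.79×72 + 53.37×17 + 559.48×13 = 416.88 + 907.29 + 7273.24 = 8597.41
link = 7917.98/8597.41 = 0.920973
Link Q3 2023→Q4 2023:
ΣP(Q4 2023)Q(Q3 2023) = 8.48×62 + 57.95×16 + 558.17×12 = 525.76 + 927.2 + 6698.04 = 8151
ΣP(Q3 2023)Q(Q3 2023) = 6.85×62 + 61.61×16 + 490.57×12 = 424.7 + 985.76 + 5886.84 = 7297.3
link = 8151/7297.3 = 1.116988
Chained index = 100 × 0.959641 × 0.920973 × 1.116988 = 98.7198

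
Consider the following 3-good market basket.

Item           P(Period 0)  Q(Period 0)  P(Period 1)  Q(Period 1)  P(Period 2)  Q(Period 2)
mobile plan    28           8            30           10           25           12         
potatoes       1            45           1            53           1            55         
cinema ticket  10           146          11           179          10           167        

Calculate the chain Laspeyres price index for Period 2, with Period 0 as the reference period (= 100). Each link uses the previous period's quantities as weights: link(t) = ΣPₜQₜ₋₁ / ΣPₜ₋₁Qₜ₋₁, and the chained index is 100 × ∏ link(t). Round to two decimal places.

98.58

Link Period 0→Period 1:
ΣP(Period 1)Q(Period 0) = 30×8 + 1×45 + 11×146 = 240 + 45 + 1606 = 1891
ΣP(Period 0)Q(Period 0) = 28×8 + 1×45 + 10×146 = 224 + 45 + 1460 = 1729
link = 1891/1729 = 1.093696
Link Period 1→Period 2:
ΣP(Period 2)Q(Period 1) = 25×10 + 1×53 + 10×179 = 250 + 53 + 1790 = 2093
ΣP(Period 1)Q(Period 1) = 30×10 + 1×53 + 11×179 = 300 + 53 + 1969 = 2322
link = 2093/2322 = 0.901378
Chained index = 100 × 1.093696 × 0.901378 = 98.5833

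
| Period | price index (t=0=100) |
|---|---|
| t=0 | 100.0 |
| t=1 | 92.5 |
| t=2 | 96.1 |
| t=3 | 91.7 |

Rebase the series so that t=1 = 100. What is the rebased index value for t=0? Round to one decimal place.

108.1

Rebased(t=0) = 100.0 / 92.5 × 100 = 108.1081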